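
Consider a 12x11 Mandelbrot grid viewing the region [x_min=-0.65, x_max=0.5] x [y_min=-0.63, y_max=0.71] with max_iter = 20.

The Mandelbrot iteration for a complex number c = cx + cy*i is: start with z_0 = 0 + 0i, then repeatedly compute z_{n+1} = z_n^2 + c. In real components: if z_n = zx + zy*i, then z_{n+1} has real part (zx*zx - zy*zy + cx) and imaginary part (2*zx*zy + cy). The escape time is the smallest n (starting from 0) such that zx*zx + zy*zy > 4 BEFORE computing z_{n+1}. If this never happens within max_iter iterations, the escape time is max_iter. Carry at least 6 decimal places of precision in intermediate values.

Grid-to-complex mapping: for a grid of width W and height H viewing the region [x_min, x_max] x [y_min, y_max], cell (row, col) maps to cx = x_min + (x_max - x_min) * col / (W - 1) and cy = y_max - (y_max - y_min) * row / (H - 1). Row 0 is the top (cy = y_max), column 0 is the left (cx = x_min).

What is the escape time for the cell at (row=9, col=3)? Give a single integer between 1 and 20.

Answer: 20

Derivation:
z_0 = 0 + 0i, c = -0.3364 + -0.4960i
Iter 1: z = -0.3364 + -0.4960i, |z|^2 = 0.3592
Iter 2: z = -0.4692 + -0.1623i, |z|^2 = 0.2465
Iter 3: z = -0.1425 + -0.3437i, |z|^2 = 0.1384
Iter 4: z = -0.4342 + -0.3980i, |z|^2 = 0.3469
Iter 5: z = -0.3063 + -0.1504i, |z|^2 = 0.1164
Iter 6: z = -0.2652 + -0.4039i, |z|^2 = 0.2334
Iter 7: z = -0.4292 + -0.2818i, |z|^2 = 0.2636
Iter 8: z = -0.2316 + -0.2541i, |z|^2 = 0.1182
Iter 9: z = -0.3473 + -0.3783i, |z|^2 = 0.2637
Iter 10: z = -0.3589 + -0.2332i, |z|^2 = 0.1832
Iter 11: z = -0.2620 + -0.3286i, |z|^2 = 0.1766
Iter 12: z = -0.3757 + -0.3238i, |z|^2 = 0.2460
Iter 13: z = -0.3001 + -0.2527i, |z|^2 = 0.1539
Iter 14: z = -0.3102 + -0.3444i, |z|^2 = 0.2148
Iter 15: z = -0.3587 + -0.2824i, |z|^2 = 0.2084
Iter 16: z = -0.2874 + -0.2934i, |z|^2 = 0.1687
Iter 17: z = -0.3398 + -0.3274i, |z|^2 = 0.2227
Iter 18: z = -0.3280 + -0.2735i, |z|^2 = 0.1824
Iter 19: z = -0.3036 + -0.3166i, |z|^2 = 0.1924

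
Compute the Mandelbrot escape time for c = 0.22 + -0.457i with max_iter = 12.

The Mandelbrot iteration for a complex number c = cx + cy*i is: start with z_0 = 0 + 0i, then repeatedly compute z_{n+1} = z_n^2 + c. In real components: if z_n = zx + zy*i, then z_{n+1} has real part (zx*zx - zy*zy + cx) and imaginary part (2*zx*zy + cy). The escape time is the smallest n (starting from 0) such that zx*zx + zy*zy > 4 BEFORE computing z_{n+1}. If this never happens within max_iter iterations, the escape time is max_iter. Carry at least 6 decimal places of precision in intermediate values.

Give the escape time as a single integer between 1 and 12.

z_0 = 0 + 0i, c = 0.2200 + -0.4570i
Iter 1: z = 0.2200 + -0.4570i, |z|^2 = 0.2572
Iter 2: z = 0.0596 + -0.6581i, |z|^2 = 0.4366
Iter 3: z = -0.2095 + -0.5354i, |z|^2 = 0.3305
Iter 4: z = -0.0227 + -0.2327i, |z|^2 = 0.0546
Iter 5: z = 0.1664 + -0.4464i, |z|^2 = 0.2270
Iter 6: z = 0.0484 + -0.6056i, |z|^2 = 0.3690
Iter 7: z = -0.1444 + -0.5156i, |z|^2 = 0.2867
Iter 8: z = -0.0250 + -0.3081i, |z|^2 = 0.0956
Iter 9: z = 0.1257 + -0.4416i, |z|^2 = 0.2108
Iter 10: z = 0.0408 + -0.5680i, |z|^2 = 0.3243
Iter 11: z = -0.1010 + -0.5033i, |z|^2 = 0.2635

Answer: 12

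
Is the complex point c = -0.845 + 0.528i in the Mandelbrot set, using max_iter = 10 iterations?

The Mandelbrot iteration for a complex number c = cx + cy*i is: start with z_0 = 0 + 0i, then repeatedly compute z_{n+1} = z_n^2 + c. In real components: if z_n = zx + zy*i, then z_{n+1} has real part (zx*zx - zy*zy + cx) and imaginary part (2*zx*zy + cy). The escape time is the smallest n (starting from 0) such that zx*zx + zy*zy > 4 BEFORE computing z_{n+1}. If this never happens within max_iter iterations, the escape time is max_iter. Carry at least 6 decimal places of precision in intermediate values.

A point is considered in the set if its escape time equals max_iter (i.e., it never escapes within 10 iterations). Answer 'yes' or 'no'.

Answer: no

Derivation:
z_0 = 0 + 0i, c = -0.8450 + 0.5280i
Iter 1: z = -0.8450 + 0.5280i, |z|^2 = 0.9928
Iter 2: z = -0.4098 + -0.3643i, |z|^2 = 0.3006
Iter 3: z = -0.8098 + 0.8266i, |z|^2 = 1.3390
Iter 4: z = -0.8724 + -0.8108i, |z|^2 = 1.4184
Iter 5: z = -0.7412 + 1.9426i, |z|^2 = 4.3231
Escaped at iteration 5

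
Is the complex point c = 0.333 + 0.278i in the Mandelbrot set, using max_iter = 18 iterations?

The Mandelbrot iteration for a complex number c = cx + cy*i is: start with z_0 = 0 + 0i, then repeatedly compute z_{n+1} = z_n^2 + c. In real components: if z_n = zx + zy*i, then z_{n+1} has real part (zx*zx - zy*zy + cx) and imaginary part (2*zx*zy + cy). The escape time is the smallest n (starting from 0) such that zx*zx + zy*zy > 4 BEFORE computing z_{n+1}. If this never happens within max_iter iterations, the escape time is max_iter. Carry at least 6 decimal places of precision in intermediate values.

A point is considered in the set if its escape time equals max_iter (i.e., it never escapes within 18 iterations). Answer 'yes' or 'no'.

z_0 = 0 + 0i, c = 0.3330 + 0.2780i
Iter 1: z = 0.3330 + 0.2780i, |z|^2 = 0.1882
Iter 2: z = 0.3666 + 0.4631i, |z|^2 = 0.3489
Iter 3: z = 0.2529 + 0.6176i, |z|^2 = 0.4454
Iter 4: z = 0.0155 + 0.5904i, |z|^2 = 0.3488
Iter 5: z = -0.0153 + 0.2964i, |z|^2 = 0.0881
Iter 6: z = 0.2454 + 0.2689i, |z|^2 = 0.1326
Iter 7: z = 0.3209 + 0.4100i, |z|^2 = 0.2711
Iter 8: z = 0.2679 + 0.5411i, |z|^2 = 0.3646
Iter 9: z = 0.1119 + 0.5679i, |z|^2 = 0.3351
Iter 10: z = 0.0230 + 0.4051i, |z|^2 = 0.1647
Iter 11: z = 0.1694 + 0.2966i, |z|^2 = 0.1167
Iter 12: z = 0.2737 + 0.3785i, |z|^2 = 0.2182
Iter 13: z = 0.2647 + 0.4852i, |z|^2 = 0.3055
Iter 14: z = 0.1676 + 0.5348i, |z|^2 = 0.3141
Iter 15: z = 0.0751 + 0.4573i, |z|^2 = 0.2148
Iter 16: z = 0.1295 + 0.3467i, |z|^2 = 0.1369
Iter 17: z = 0.2296 + 0.3678i, |z|^2 = 0.1880
Did not escape in 18 iterations → in set

Answer: yes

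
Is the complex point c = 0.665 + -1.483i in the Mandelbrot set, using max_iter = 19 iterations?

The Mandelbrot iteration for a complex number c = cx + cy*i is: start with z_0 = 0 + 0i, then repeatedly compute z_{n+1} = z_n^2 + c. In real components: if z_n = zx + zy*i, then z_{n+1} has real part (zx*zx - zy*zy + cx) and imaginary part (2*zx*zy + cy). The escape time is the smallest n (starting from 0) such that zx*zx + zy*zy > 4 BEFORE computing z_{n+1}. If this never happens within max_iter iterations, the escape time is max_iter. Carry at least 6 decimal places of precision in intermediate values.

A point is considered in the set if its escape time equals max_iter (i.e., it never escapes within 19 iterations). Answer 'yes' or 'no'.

Answer: no

Derivation:
z_0 = 0 + 0i, c = 0.6650 + -1.4830i
Iter 1: z = 0.6650 + -1.4830i, |z|^2 = 2.6415
Iter 2: z = -1.0921 + -3.4554i, |z|^2 = 13.1323
Escaped at iteration 2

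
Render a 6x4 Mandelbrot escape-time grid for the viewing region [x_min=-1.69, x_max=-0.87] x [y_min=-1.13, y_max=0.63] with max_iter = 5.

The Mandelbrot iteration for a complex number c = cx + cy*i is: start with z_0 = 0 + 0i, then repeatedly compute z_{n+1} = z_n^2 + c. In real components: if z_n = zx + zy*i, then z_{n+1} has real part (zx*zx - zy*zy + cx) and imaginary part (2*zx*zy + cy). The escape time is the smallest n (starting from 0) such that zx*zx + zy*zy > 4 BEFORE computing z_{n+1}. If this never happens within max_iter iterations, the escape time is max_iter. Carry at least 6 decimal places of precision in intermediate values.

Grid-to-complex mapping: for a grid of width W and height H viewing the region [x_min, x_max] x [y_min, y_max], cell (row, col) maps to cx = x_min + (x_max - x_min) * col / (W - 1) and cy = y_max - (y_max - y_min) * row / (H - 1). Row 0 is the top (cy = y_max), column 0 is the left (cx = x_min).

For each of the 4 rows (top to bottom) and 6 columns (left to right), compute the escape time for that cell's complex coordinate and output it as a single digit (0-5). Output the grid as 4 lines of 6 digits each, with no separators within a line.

Answer: 333345
555555
333455
122333

Derivation:
(row=0, col=0): c = -1.6900 + 0.6300i → escape time 3
(row=0, col=1): c = -1.5260 + 0.6300i → escape time 3
(row=0, col=2): c = -1.3620 + 0.6300i → escape time 3
(row=0, col=3): c = -1.1980 + 0.6300i → escape time 3
(row=0, col=4): c = -1.0340 + 0.6300i → escape time 4
(row=0, col=5): c = -0.8700 + 0.6300i → escape time 5
(row=1, col=0): c = -1.6900 + 0.0433i → escape time 5
(row=1, col=1): c = -1.5260 + 0.0433i → escape time 5
(row=1, col=2): c = -1.3620 + 0.0433i → escape time 5
(row=1, col=3): c = -1.1980 + 0.0433i → escape time 5
(row=1, col=4): c = -1.0340 + 0.0433i → escape time 5
(row=1, col=5): c = -0.8700 + 0.0433i → escape time 5
(row=2, col=0): c = -1.6900 + -0.5433i → escape time 3
(row=2, col=1): c = -1.5260 + -0.5433i → escape time 3
(row=2, col=2): c = -1.3620 + -0.5433i → escape time 3
(row=2, col=3): c = -1.1980 + -0.5433i → escape time 4
(row=2, col=4): c = -1.0340 + -0.5433i → escape time 5
(row=2, col=5): c = -0.8700 + -0.5433i → escape time 5
(row=3, col=0): c = -1.6900 + -1.1300i → escape time 1
(row=3, col=1): c = -1.5260 + -1.1300i → escape time 2
(row=3, col=2): c = -1.3620 + -1.1300i → escape time 2
(row=3, col=3): c = -1.1980 + -1.1300i → escape time 3
(row=3, col=4): c = -1.0340 + -1.1300i → escape time 3
(row=3, col=5): c = -0.8700 + -1.1300i → escape time 3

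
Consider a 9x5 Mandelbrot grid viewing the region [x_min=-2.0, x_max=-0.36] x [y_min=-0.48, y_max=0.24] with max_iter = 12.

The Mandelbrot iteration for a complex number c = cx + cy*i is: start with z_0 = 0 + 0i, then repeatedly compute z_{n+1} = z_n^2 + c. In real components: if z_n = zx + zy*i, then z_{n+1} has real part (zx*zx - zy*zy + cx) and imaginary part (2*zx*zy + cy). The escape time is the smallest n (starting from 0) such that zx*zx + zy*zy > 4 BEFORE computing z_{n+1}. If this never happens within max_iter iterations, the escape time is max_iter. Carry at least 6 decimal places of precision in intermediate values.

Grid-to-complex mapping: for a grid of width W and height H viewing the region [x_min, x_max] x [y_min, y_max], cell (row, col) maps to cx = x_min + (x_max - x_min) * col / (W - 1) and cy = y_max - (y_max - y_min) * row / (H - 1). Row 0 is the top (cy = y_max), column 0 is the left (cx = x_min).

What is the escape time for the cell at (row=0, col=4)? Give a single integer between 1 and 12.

z_0 = 0 + 0i, c = -1.1800 + 0.2400i
Iter 1: z = -1.1800 + 0.2400i, |z|^2 = 1.4500
Iter 2: z = 0.1548 + -0.3264i, |z|^2 = 0.1305
Iter 3: z = -1.2626 + 0.1389i, |z|^2 = 1.6134
Iter 4: z = 0.3948 + -0.1109i, |z|^2 = 0.1681
Iter 5: z = -1.0364 + 0.1525i, |z|^2 = 1.0974
Iter 6: z = -0.1291 + -0.0760i, |z|^2 = 0.0224
Iter 7: z = -1.1691 + 0.2596i, |z|^2 = 1.4343
Iter 8: z = 0.1195 + -0.3671i, |z|^2 = 0.1490
Iter 9: z = -1.3005 + 0.1523i, |z|^2 = 1.7144
Iter 10: z = 0.4880 + -0.1561i, |z|^2 = 0.2626
Iter 11: z = -0.9662 + 0.0876i, |z|^2 = 0.9412

Answer: 12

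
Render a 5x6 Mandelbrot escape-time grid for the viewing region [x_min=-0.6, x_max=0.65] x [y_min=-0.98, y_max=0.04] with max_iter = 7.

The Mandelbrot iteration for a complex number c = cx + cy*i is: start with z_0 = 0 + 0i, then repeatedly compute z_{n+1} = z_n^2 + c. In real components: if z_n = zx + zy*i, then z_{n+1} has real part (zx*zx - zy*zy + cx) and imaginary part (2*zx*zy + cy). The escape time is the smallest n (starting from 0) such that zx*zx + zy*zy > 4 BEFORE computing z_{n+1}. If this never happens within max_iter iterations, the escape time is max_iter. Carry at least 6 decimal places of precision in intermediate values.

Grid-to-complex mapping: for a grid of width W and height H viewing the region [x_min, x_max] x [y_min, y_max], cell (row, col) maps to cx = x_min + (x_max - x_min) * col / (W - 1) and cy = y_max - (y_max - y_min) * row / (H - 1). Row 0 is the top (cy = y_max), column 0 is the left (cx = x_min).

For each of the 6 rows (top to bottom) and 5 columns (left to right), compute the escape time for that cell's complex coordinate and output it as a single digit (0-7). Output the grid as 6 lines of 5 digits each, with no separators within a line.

(row=0, col=0): c = -0.6000 + 0.0400i → escape time 7
(row=0, col=1): c = -0.2875 + 0.0400i → escape time 7
(row=0, col=2): c = 0.0250 + 0.0400i → escape time 7
(row=0, col=3): c = 0.3375 + 0.0400i → escape time 7
(row=0, col=4): c = 0.6500 + 0.0400i → escape time 4
(row=1, col=0): c = -0.6000 + -0.1640i → escape time 7
(row=1, col=1): c = -0.2875 + -0.1640i → escape time 7
(row=1, col=2): c = 0.0250 + -0.1640i → escape time 7
(row=1, col=3): c = 0.3375 + -0.1640i → escape time 7
(row=1, col=4): c = 0.6500 + -0.1640i → escape time 4
(row=2, col=0): c = -0.6000 + -0.3680i → escape time 7
(row=2, col=1): c = -0.2875 + -0.3680i → escape time 7
(row=2, col=2): c = 0.0250 + -0.3680i → escape time 7
(row=2, col=3): c = 0.3375 + -0.3680i → escape time 7
(row=2, col=4): c = 0.6500 + -0.3680i → escape time 3
(row=3, col=0): c = -0.6000 + -0.5720i → escape time 7
(row=3, col=1): c = -0.2875 + -0.5720i → escape time 7
(row=3, col=2): c = 0.0250 + -0.5720i → escape time 7
(row=3, col=3): c = 0.3375 + -0.5720i → escape time 7
(row=3, col=4): c = 0.6500 + -0.5720i → escape time 3
(row=4, col=0): c = -0.6000 + -0.7760i → escape time 5
(row=4, col=1): c = -0.2875 + -0.7760i → escape time 7
(row=4, col=2): c = 0.0250 + -0.7760i → escape time 7
(row=4, col=3): c = 0.3375 + -0.7760i → escape time 5
(row=4, col=4): c = 0.6500 + -0.7760i → escape time 3
(row=5, col=0): c = -0.6000 + -0.9800i → escape time 4
(row=5, col=1): c = -0.2875 + -0.9800i → escape time 5
(row=5, col=2): c = 0.0250 + -0.9800i → escape time 6
(row=5, col=3): c = 0.3375 + -0.9800i → escape time 3
(row=5, col=4): c = 0.6500 + -0.9800i → escape time 2

Answer: 77774
77774
77773
77773
57753
45632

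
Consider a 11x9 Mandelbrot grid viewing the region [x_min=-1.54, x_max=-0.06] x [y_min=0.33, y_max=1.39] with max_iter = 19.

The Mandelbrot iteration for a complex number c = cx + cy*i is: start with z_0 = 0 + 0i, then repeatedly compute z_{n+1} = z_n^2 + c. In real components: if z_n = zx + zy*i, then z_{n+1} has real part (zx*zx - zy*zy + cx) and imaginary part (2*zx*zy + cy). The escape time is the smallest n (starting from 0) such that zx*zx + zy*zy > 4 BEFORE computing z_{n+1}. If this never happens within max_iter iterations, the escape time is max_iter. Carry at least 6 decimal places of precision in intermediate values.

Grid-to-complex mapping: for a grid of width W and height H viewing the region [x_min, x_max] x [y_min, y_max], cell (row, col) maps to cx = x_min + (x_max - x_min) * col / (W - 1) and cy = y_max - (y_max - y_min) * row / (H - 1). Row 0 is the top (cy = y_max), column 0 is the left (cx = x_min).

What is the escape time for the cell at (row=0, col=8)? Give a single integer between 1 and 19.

Answer: 2

Derivation:
z_0 = 0 + 0i, c = -0.3560 + 1.3900i
Iter 1: z = -0.3560 + 1.3900i, |z|^2 = 2.0588
Iter 2: z = -2.1614 + 0.4003i, |z|^2 = 4.8318
Escaped at iteration 2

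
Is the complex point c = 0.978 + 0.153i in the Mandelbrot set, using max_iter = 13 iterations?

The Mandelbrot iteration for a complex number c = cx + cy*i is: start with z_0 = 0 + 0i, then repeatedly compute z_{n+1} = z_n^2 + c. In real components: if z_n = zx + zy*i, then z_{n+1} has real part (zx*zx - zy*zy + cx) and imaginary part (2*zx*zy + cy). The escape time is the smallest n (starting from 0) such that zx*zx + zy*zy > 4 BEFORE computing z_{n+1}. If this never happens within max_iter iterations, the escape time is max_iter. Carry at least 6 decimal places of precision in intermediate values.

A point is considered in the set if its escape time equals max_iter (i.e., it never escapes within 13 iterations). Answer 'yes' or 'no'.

z_0 = 0 + 0i, c = 0.9780 + 0.1530i
Iter 1: z = 0.9780 + 0.1530i, |z|^2 = 0.9799
Iter 2: z = 1.9111 + 0.4523i, |z|^2 = 3.8568
Iter 3: z = 4.4257 + 1.8816i, |z|^2 = 23.1270
Escaped at iteration 3

Answer: no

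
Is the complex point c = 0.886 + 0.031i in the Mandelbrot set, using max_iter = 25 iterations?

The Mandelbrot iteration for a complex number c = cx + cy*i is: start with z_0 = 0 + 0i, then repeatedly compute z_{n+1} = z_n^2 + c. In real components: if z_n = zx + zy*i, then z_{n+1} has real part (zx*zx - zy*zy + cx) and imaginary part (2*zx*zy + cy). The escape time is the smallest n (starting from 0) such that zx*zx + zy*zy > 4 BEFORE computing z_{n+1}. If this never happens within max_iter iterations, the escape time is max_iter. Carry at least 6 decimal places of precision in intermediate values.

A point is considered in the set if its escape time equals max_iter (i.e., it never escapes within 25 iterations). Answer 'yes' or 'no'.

Answer: no

Derivation:
z_0 = 0 + 0i, c = 0.8860 + 0.0310i
Iter 1: z = 0.8860 + 0.0310i, |z|^2 = 0.7860
Iter 2: z = 1.6700 + 0.0859i, |z|^2 = 2.7964
Iter 3: z = 3.6676 + 0.3180i, |z|^2 = 13.5527
Escaped at iteration 3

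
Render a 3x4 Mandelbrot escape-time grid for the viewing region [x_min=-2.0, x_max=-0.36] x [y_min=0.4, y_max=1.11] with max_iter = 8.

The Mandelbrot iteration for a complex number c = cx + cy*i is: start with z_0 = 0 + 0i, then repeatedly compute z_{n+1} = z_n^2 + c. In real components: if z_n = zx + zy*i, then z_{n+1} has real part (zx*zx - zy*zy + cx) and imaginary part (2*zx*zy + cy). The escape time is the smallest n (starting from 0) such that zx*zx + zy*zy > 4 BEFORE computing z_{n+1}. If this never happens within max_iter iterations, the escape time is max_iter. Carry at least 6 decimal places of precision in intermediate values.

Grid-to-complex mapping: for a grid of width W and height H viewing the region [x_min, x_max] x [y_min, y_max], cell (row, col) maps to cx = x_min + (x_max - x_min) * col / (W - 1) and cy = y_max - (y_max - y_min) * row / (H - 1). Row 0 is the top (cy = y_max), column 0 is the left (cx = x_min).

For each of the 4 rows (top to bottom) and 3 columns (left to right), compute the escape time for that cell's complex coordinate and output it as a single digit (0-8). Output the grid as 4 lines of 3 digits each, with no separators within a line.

Answer: 134
135
138
178

Derivation:
(row=0, col=0): c = -2.0000 + 1.1100i → escape time 1
(row=0, col=1): c = -1.1800 + 1.1100i → escape time 3
(row=0, col=2): c = -0.3600 + 1.1100i → escape time 4
(row=1, col=0): c = -2.0000 + 0.8733i → escape time 1
(row=1, col=1): c = -1.1800 + 0.8733i → escape time 3
(row=1, col=2): c = -0.3600 + 0.8733i → escape time 5
(row=2, col=0): c = -2.0000 + 0.6367i → escape time 1
(row=2, col=1): c = -1.1800 + 0.6367i → escape time 3
(row=2, col=2): c = -0.3600 + 0.6367i → escape time 8
(row=3, col=0): c = -2.0000 + 0.4000i → escape time 1
(row=3, col=1): c = -1.1800 + 0.4000i → escape time 7
(row=3, col=2): c = -0.3600 + 0.4000i → escape time 8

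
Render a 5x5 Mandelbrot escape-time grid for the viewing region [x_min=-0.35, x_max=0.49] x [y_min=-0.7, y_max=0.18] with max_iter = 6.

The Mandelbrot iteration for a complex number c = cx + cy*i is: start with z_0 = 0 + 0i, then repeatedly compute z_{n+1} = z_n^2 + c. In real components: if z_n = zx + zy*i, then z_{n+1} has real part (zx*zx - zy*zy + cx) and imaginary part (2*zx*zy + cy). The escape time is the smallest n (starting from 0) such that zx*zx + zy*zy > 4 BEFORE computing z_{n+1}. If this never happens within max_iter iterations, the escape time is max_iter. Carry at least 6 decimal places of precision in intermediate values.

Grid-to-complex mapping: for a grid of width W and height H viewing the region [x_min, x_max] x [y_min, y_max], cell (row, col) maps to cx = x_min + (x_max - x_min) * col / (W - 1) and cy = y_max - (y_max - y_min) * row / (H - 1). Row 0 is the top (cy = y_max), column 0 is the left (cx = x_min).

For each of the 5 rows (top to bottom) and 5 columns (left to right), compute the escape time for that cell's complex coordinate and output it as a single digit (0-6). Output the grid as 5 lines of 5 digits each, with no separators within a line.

Answer: 66665
66665
66666
66665
66664

Derivation:
(row=0, col=0): c = -0.3500 + 0.1800i → escape time 6
(row=0, col=1): c = -0.1400 + 0.1800i → escape time 6
(row=0, col=2): c = 0.0700 + 0.1800i → escape time 6
(row=0, col=3): c = 0.2800 + 0.1800i → escape time 6
(row=0, col=4): c = 0.4900 + 0.1800i → escape time 5
(row=1, col=0): c = -0.3500 + -0.0400i → escape time 6
(row=1, col=1): c = -0.1400 + -0.0400i → escape time 6
(row=1, col=2): c = 0.0700 + -0.0400i → escape time 6
(row=1, col=3): c = 0.2800 + -0.0400i → escape time 6
(row=1, col=4): c = 0.4900 + -0.0400i → escape time 5
(row=2, col=0): c = -0.3500 + -0.2600i → escape time 6
(row=2, col=1): c = -0.1400 + -0.2600i → escape time 6
(row=2, col=2): c = 0.0700 + -0.2600i → escape time 6
(row=2, col=3): c = 0.2800 + -0.2600i → escape time 6
(row=2, col=4): c = 0.4900 + -0.2600i → escape time 6
(row=3, col=0): c = -0.3500 + -0.4800i → escape time 6
(row=3, col=1): c = -0.1400 + -0.4800i → escape time 6
(row=3, col=2): c = 0.0700 + -0.4800i → escape time 6
(row=3, col=3): c = 0.2800 + -0.4800i → escape time 6
(row=3, col=4): c = 0.4900 + -0.4800i → escape time 5
(row=4, col=0): c = -0.3500 + -0.7000i → escape time 6
(row=4, col=1): c = -0.1400 + -0.7000i → escape time 6
(row=4, col=2): c = 0.0700 + -0.7000i → escape time 6
(row=4, col=3): c = 0.2800 + -0.7000i → escape time 6
(row=4, col=4): c = 0.4900 + -0.7000i → escape time 4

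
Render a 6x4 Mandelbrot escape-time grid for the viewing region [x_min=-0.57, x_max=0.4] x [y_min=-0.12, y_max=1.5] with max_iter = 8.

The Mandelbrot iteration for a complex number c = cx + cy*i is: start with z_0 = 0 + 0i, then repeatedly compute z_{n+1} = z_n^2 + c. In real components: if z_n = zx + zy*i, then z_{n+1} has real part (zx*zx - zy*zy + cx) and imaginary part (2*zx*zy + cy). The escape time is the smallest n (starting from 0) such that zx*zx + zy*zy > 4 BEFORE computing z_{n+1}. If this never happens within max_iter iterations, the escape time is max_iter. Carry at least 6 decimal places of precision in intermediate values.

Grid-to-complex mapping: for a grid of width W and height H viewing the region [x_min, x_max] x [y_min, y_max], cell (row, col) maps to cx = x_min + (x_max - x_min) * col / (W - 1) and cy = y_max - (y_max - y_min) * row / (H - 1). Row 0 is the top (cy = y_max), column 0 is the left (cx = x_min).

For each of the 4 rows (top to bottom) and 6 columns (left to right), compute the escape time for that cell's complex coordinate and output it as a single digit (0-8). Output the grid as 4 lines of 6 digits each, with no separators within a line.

(row=0, col=0): c = -0.5700 + 1.5000i → escape time 2
(row=0, col=1): c = -0.3760 + 1.5000i → escape time 2
(row=0, col=2): c = -0.1820 + 1.5000i → escape time 2
(row=0, col=3): c = 0.0120 + 1.5000i → escape time 2
(row=0, col=4): c = 0.2060 + 1.5000i → escape time 2
(row=0, col=5): c = 0.4000 + 1.5000i → escape time 2
(row=1, col=0): c = -0.5700 + 0.9600i → escape time 4
(row=1, col=1): c = -0.3760 + 0.9600i → escape time 5
(row=1, col=2): c = -0.1820 + 0.9600i → escape time 8
(row=1, col=3): c = 0.0120 + 0.9600i → escape time 6
(row=1, col=4): c = 0.2060 + 0.9600i → escape time 4
(row=1, col=5): c = 0.4000 + 0.9600i → escape time 3
(row=2, col=0): c = -0.5700 + 0.4200i → escape time 8
(row=2, col=1): c = -0.3760 + 0.4200i → escape time 8
(row=2, col=2): c = -0.1820 + 0.4200i → escape time 8
(row=2, col=3): c = 0.0120 + 0.4200i → escape time 8
(row=2, col=4): c = 0.2060 + 0.4200i → escape time 8
(row=2, col=5): c = 0.4000 + 0.4200i → escape time 8
(row=3, col=0): c = -0.5700 + -0.1200i → escape time 8
(row=3, col=1): c = -0.3760 + -0.1200i → escape time 8
(row=3, col=2): c = -0.1820 + -0.1200i → escape time 8
(row=3, col=3): c = 0.0120 + -0.1200i → escape time 8
(row=3, col=4): c = 0.2060 + -0.1200i → escape time 8
(row=3, col=5): c = 0.4000 + -0.1200i → escape time 8

Answer: 222222
458643
888888
888888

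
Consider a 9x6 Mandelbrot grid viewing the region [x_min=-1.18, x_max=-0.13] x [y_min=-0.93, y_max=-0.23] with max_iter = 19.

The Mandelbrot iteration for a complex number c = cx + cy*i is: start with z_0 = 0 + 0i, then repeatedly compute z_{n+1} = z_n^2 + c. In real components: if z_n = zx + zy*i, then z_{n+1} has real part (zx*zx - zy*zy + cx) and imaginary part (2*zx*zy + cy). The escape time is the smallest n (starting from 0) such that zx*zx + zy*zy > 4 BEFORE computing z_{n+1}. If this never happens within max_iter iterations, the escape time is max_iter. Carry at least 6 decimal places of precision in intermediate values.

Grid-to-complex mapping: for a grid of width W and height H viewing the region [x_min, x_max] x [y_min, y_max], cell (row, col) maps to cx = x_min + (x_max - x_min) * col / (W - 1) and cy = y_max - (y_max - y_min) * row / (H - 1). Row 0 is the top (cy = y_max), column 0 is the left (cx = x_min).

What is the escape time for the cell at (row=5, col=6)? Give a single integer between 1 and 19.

z_0 = 0 + 0i, c = -0.3925 + -0.9300i
Iter 1: z = -0.3925 + -0.9300i, |z|^2 = 1.0190
Iter 2: z = -1.1033 + -0.1999i, |z|^2 = 1.2573
Iter 3: z = 0.7849 + -0.4888i, |z|^2 = 0.8549
Iter 4: z = -0.0154 + -1.6973i, |z|^2 = 2.8809
Iter 5: z = -3.2730 + -0.8779i, |z|^2 = 11.4830
Escaped at iteration 5

Answer: 5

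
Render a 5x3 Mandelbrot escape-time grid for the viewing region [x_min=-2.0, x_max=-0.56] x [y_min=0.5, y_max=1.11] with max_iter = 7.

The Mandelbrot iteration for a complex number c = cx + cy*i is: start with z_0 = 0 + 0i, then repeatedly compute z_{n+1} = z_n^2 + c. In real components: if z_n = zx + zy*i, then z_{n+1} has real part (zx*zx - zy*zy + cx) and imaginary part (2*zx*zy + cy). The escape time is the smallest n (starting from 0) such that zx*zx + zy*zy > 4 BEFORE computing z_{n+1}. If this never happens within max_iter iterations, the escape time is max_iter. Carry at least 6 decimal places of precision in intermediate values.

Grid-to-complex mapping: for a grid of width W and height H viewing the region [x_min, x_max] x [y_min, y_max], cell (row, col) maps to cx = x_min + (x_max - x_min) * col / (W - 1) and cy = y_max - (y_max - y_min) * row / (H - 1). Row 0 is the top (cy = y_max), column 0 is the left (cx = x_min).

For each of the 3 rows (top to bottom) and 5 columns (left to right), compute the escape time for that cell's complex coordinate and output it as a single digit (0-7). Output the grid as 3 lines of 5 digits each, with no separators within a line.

(row=0, col=0): c = -2.0000 + 1.1100i → escape time 1
(row=0, col=1): c = -1.6400 + 1.1100i → escape time 2
(row=0, col=2): c = -1.2800 + 1.1100i → escape time 3
(row=0, col=3): c = -0.9200 + 1.1100i → escape time 3
(row=0, col=4): c = -0.5600 + 1.1100i → escape time 3
(row=1, col=0): c = -2.0000 + 0.8050i → escape time 1
(row=1, col=1): c = -1.6400 + 0.8050i → escape time 3
(row=1, col=2): c = -1.2800 + 0.8050i → escape time 3
(row=1, col=3): c = -0.9200 + 0.8050i → escape time 4
(row=1, col=4): c = -0.5600 + 0.8050i → escape time 5
(row=2, col=0): c = -2.0000 + 0.5000i → escape time 1
(row=2, col=1): c = -1.6400 + 0.5000i → escape time 3
(row=2, col=2): c = -1.2800 + 0.5000i → escape time 4
(row=2, col=3): c = -0.9200 + 0.5000i → escape time 5
(row=2, col=4): c = -0.5600 + 0.5000i → escape time 7

Answer: 12333
13345
13457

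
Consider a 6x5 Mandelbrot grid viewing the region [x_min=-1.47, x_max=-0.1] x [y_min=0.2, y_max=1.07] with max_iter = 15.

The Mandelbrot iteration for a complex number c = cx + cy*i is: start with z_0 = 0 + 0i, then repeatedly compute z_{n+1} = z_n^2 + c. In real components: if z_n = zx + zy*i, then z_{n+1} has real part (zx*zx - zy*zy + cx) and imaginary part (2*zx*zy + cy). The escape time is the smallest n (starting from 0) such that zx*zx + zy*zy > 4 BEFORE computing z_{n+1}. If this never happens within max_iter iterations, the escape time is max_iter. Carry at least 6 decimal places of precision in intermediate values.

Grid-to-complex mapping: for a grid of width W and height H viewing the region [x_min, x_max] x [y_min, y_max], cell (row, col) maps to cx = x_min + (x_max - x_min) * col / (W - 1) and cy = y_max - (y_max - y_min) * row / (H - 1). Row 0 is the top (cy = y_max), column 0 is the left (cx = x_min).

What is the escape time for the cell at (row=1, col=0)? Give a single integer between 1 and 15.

Answer: 3

Derivation:
z_0 = 0 + 0i, c = -1.4700 + 0.8525i
Iter 1: z = -1.4700 + 0.8525i, |z|^2 = 2.8877
Iter 2: z = -0.0359 + -1.6538i, |z|^2 = 2.7365
Iter 3: z = -4.2039 + 0.9711i, |z|^2 = 18.6161
Escaped at iteration 3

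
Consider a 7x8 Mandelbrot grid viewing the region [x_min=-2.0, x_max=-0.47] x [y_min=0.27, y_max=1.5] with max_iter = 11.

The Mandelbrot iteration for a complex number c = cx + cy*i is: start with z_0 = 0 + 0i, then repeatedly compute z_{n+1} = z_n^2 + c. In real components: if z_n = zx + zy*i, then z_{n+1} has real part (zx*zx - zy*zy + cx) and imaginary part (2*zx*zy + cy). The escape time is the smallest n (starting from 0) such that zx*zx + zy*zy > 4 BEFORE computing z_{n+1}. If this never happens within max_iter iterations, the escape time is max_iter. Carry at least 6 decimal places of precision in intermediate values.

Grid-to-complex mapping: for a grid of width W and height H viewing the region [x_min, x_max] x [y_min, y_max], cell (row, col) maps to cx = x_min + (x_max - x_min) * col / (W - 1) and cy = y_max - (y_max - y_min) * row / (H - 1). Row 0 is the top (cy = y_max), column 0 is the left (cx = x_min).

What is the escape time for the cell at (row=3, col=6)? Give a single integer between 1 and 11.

Answer: 4

Derivation:
z_0 = 0 + 0i, c = -0.4700 + 0.9729i
Iter 1: z = -0.4700 + 0.9729i, |z|^2 = 1.1674
Iter 2: z = -1.1956 + 0.0584i, |z|^2 = 1.4327
Iter 3: z = 0.9559 + 0.8333i, |z|^2 = 1.6082
Iter 4: z = -0.2506 + 2.5660i, |z|^2 = 6.6471
Escaped at iteration 4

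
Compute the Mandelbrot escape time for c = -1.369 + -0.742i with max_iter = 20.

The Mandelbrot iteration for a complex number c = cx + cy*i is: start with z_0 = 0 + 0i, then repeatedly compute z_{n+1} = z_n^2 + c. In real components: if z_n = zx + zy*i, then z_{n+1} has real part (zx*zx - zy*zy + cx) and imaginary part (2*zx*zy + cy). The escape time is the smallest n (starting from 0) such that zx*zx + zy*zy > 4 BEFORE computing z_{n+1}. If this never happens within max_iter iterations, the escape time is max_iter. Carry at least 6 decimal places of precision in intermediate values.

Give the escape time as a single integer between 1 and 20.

Answer: 3

Derivation:
z_0 = 0 + 0i, c = -1.3690 + -0.7420i
Iter 1: z = -1.3690 + -0.7420i, |z|^2 = 2.4247
Iter 2: z = -0.0454 + 1.2896i, |z|^2 = 1.6651
Iter 3: z = -3.0300 + -0.8591i, |z|^2 = 9.9189
Escaped at iteration 3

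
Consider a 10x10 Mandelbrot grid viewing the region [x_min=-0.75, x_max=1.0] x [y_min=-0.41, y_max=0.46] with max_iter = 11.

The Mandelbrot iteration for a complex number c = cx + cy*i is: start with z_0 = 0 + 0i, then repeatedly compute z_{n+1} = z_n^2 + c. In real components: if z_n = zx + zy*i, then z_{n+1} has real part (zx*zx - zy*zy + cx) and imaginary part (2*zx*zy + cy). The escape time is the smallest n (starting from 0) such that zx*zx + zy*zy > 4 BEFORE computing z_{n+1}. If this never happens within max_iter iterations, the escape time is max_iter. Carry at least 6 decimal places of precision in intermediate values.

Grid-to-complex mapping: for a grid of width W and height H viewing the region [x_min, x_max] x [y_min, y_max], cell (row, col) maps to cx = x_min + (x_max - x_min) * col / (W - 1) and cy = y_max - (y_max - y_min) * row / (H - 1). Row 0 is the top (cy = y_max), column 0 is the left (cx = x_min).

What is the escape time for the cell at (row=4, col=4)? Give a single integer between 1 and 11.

Answer: 11

Derivation:
z_0 = 0 + 0i, c = 0.0278 + 0.0733i
Iter 1: z = 0.0278 + 0.0733i, |z|^2 = 0.0061
Iter 2: z = 0.0232 + 0.0774i, |z|^2 = 0.0065
Iter 3: z = 0.0223 + 0.0769i, |z|^2 = 0.0064
Iter 4: z = 0.0224 + 0.0768i, |z|^2 = 0.0064
Iter 5: z = 0.0224 + 0.0768i, |z|^2 = 0.0064
Iter 6: z = 0.0224 + 0.0768i, |z|^2 = 0.0064
Iter 7: z = 0.0224 + 0.0768i, |z|^2 = 0.0064
Iter 8: z = 0.0224 + 0.0768i, |z|^2 = 0.0064
Iter 9: z = 0.0224 + 0.0768i, |z|^2 = 0.0064
Iter 10: z = 0.0224 + 0.0768i, |z|^2 = 0.0064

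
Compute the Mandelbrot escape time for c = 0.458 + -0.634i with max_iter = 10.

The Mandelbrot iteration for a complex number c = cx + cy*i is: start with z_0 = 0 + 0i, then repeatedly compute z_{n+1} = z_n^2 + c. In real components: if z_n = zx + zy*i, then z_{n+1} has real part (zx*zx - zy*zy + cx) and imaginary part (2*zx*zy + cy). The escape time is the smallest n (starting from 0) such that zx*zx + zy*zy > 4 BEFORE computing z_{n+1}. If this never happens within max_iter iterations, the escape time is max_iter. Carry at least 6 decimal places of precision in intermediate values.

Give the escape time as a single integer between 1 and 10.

Answer: 5

Derivation:
z_0 = 0 + 0i, c = 0.4580 + -0.6340i
Iter 1: z = 0.4580 + -0.6340i, |z|^2 = 0.6117
Iter 2: z = 0.2658 + -1.2147i, |z|^2 = 1.5463
Iter 3: z = -0.9469 + -1.2798i, |z|^2 = 2.5345
Iter 4: z = -0.2831 + 1.7898i, |z|^2 = 3.2834
Iter 5: z = -2.6651 + -1.6474i, |z|^2 = 9.8169
Escaped at iteration 5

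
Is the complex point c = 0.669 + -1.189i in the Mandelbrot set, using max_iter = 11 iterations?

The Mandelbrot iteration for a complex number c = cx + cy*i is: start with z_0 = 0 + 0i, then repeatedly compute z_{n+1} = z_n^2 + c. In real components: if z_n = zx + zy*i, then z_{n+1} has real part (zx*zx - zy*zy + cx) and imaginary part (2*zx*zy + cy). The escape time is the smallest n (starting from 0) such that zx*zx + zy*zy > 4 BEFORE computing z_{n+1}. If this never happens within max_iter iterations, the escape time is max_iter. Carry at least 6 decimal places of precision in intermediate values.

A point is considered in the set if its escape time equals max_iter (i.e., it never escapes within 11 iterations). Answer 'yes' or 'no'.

z_0 = 0 + 0i, c = 0.6690 + -1.1890i
Iter 1: z = 0.6690 + -1.1890i, |z|^2 = 1.8613
Iter 2: z = -0.2972 + -2.7799i, |z|^2 = 7.8160
Escaped at iteration 2

Answer: no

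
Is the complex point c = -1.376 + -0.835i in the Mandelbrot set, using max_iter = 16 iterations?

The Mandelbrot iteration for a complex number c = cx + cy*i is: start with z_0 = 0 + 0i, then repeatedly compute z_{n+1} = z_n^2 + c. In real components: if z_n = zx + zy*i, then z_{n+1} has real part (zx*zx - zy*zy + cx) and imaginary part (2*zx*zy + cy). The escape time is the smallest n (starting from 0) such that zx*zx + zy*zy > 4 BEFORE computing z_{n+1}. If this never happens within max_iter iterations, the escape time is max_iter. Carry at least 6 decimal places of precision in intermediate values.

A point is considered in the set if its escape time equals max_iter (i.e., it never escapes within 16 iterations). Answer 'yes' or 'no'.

Answer: no

Derivation:
z_0 = 0 + 0i, c = -1.3760 + -0.8350i
Iter 1: z = -1.3760 + -0.8350i, |z|^2 = 2.5906
Iter 2: z = -0.1798 + 1.4629i, |z|^2 = 2.1725
Iter 3: z = -3.4838 + -1.3612i, |z|^2 = 13.9897
Escaped at iteration 3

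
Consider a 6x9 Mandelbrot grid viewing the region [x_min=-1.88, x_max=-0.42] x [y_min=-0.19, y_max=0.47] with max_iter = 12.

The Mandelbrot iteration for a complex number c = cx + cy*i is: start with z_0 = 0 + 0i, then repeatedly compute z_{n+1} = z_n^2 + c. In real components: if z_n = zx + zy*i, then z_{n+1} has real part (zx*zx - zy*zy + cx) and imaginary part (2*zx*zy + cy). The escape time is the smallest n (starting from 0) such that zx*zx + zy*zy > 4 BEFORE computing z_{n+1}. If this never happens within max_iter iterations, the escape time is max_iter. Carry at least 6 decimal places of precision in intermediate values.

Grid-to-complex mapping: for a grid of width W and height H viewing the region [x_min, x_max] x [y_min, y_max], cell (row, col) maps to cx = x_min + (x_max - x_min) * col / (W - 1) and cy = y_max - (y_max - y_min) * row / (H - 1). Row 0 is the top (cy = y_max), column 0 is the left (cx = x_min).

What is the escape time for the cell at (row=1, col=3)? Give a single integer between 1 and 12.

Answer: 8

Derivation:
z_0 = 0 + 0i, c = -1.0040 + 0.3875i
Iter 1: z = -1.0040 + 0.3875i, |z|^2 = 1.1582
Iter 2: z = -0.1461 + -0.3906i, |z|^2 = 0.1739
Iter 3: z = -1.1352 + 0.5017i, |z|^2 = 1.5404
Iter 4: z = 0.0330 + -0.7515i, |z|^2 = 0.5658
Iter 5: z = -1.5676 + 0.3378i, |z|^2 = 2.5717
Iter 6: z = 1.3394 + -0.6717i, |z|^2 = 2.2452
Iter 7: z = 0.3387 + -1.4119i, |z|^2 = 2.1083
Iter 8: z = -2.8829 + -0.5689i, |z|^2 = 8.6346
Escaped at iteration 8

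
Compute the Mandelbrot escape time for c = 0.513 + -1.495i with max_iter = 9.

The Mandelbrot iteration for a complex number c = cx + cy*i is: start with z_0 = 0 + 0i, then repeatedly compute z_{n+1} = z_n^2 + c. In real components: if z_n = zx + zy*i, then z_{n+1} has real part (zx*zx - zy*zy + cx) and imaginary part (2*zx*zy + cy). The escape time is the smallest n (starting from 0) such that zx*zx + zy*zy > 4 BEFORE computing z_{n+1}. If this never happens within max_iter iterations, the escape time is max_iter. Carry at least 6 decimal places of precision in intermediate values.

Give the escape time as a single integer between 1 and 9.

Answer: 2

Derivation:
z_0 = 0 + 0i, c = 0.5130 + -1.4950i
Iter 1: z = 0.5130 + -1.4950i, |z|^2 = 2.4982
Iter 2: z = -1.4589 + -3.0289i, |z|^2 = 11.3023
Escaped at iteration 2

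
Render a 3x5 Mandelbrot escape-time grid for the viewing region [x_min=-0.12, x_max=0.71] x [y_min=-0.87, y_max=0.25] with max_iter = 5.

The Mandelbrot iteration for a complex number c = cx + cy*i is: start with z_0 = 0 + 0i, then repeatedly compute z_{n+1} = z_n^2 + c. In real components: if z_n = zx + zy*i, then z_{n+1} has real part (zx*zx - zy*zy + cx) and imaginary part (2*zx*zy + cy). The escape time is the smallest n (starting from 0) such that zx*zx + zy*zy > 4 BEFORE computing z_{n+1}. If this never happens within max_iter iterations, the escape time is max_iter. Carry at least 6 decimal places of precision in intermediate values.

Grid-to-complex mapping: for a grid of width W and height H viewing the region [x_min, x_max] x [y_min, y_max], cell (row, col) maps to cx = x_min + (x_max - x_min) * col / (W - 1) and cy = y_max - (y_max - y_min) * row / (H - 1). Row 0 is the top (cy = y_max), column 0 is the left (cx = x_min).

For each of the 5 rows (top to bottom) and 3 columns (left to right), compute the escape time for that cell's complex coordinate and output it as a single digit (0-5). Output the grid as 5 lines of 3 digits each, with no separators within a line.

Answer: 553
553
553
553
542

Derivation:
(row=0, col=0): c = -0.1200 + 0.2500i → escape time 5
(row=0, col=1): c = 0.2950 + 0.2500i → escape time 5
(row=0, col=2): c = 0.7100 + 0.2500i → escape time 3
(row=1, col=0): c = -0.1200 + -0.0300i → escape time 5
(row=1, col=1): c = 0.2950 + -0.0300i → escape time 5
(row=1, col=2): c = 0.7100 + -0.0300i → escape time 3
(row=2, col=0): c = -0.1200 + -0.3100i → escape time 5
(row=2, col=1): c = 0.2950 + -0.3100i → escape time 5
(row=2, col=2): c = 0.7100 + -0.3100i → escape time 3
(row=3, col=0): c = -0.1200 + -0.5900i → escape time 5
(row=3, col=1): c = 0.2950 + -0.5900i → escape time 5
(row=3, col=2): c = 0.7100 + -0.5900i → escape time 3
(row=4, col=0): c = -0.1200 + -0.8700i → escape time 5
(row=4, col=1): c = 0.2950 + -0.8700i → escape time 4
(row=4, col=2): c = 0.7100 + -0.8700i → escape time 2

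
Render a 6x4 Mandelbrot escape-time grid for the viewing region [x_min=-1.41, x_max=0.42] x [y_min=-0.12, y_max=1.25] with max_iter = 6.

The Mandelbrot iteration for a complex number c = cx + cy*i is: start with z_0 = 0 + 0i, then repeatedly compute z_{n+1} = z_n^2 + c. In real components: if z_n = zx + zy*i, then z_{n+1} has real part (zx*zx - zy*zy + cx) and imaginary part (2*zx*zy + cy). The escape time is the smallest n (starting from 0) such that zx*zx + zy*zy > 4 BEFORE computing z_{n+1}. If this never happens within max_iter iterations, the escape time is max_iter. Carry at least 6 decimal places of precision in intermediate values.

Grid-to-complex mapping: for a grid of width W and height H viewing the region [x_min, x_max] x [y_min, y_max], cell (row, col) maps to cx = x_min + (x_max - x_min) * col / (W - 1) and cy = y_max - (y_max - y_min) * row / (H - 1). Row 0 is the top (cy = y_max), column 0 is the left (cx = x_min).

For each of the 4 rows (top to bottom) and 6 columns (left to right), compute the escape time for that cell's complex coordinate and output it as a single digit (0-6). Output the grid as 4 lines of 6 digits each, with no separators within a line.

(row=0, col=0): c = -1.4100 + 1.2500i → escape time 2
(row=0, col=1): c = -1.0440 + 1.2500i → escape time 2
(row=0, col=2): c = -0.6780 + 1.2500i → escape time 3
(row=0, col=3): c = -0.3120 + 1.2500i → escape time 3
(row=0, col=4): c = 0.0540 + 1.2500i → escape time 2
(row=0, col=5): c = 0.4200 + 1.2500i → escape time 2
(row=1, col=0): c = -1.4100 + 0.7933i → escape time 3
(row=1, col=1): c = -1.0440 + 0.7933i → escape time 3
(row=1, col=2): c = -0.6780 + 0.7933i → escape time 4
(row=1, col=3): c = -0.3120 + 0.7933i → escape time 6
(row=1, col=4): c = 0.0540 + 0.7933i → escape time 6
(row=1, col=5): c = 0.4200 + 0.7933i → escape time 4
(row=2, col=0): c = -1.4100 + 0.3367i → escape time 5
(row=2, col=1): c = -1.0440 + 0.3367i → escape time 6
(row=2, col=2): c = -0.6780 + 0.3367i → escape time 6
(row=2, col=3): c = -0.3120 + 0.3367i → escape time 6
(row=2, col=4): c = 0.0540 + 0.3367i → escape time 6
(row=2, col=5): c = 0.4200 + 0.3367i → escape time 6
(row=3, col=0): c = -1.4100 + -0.1200i → escape time 6
(row=3, col=1): c = -1.0440 + -0.1200i → escape time 6
(row=3, col=2): c = -0.6780 + -0.1200i → escape time 6
(row=3, col=3): c = -0.3120 + -0.1200i → escape time 6
(row=3, col=4): c = 0.0540 + -0.1200i → escape time 6
(row=3, col=5): c = 0.4200 + -0.1200i → escape time 6

Answer: 223322
334664
566666
666666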